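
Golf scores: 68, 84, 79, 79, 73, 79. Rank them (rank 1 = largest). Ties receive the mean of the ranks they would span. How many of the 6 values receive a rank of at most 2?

Sorted (descending): 84, 79, 79, 79, 73, 68
The 3 values of 79 occupy positions 2–4 → average rank 3.
Ranks ≤ 2: {1} → 1 value.

1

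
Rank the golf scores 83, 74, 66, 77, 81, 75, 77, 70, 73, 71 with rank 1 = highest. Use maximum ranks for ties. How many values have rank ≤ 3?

2

Sorted (descending): 83, 81, 77, 77, 75, 74, 73, 71, 70, 66
The 2 values of 77 occupy positions 3–4 → each gets rank 4.
Ranks ≤ 3: {1, 2} → 2 values.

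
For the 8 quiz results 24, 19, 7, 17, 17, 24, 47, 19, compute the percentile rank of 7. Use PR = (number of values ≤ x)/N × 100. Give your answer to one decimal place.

N = 8.
Strictly below 7: 0. Equal to 7: 1.
PR = 1/8 × 100 = 12.5

12.5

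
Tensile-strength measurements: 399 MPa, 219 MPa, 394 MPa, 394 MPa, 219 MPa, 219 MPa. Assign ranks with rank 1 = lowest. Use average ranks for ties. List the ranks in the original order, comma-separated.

Sorted (ascending): 219, 219, 219, 394, 394, 399
The 3 values of 219 occupy positions 1–3 → average rank 2.
The 2 values of 394 occupy positions 4–5 → average rank (4+5)/2 = 4.5.

6, 2, 4.5, 4.5, 2, 2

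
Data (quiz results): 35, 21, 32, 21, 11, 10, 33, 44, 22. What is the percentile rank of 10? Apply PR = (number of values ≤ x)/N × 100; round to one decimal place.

11.1

N = 9.
Strictly below 10: 0. Equal to 10: 1.
PR = 1/9 × 100 = 11.1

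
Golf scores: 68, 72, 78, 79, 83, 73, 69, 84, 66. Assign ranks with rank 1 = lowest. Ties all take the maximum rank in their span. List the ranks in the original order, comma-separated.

Sorted (ascending): 66, 68, 69, 72, 73, 78, 79, 83, 84
No ties — each value takes its position as its rank.

2, 4, 6, 7, 8, 5, 3, 9, 1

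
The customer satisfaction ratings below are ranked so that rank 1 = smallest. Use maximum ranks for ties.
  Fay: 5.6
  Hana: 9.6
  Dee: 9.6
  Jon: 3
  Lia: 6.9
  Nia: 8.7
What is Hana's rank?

Sorted (ascending): 3, 5.6, 6.9, 8.7, 9.6, 9.6
The 2 values of 9.6 occupy positions 5–6 → each gets rank 6.
Hana has value 9.6 → rank 6.

6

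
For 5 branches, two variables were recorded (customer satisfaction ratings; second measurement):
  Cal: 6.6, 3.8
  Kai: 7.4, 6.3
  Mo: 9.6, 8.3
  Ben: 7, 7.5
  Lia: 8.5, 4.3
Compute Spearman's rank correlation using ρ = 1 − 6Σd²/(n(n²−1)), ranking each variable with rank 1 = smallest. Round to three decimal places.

Ranks of variable 1: 1, 3, 5, 2, 4
Ranks of variable 2: 1, 3, 5, 4, 2
d = r₁ − r₂: 0, 0, 0, -2, 2
d²: 0, 0, 0, 4, 4; Σd² = 8
ρ = 1 − 6·8/(5·24) = 1 − 48/120 = 0.600

0.600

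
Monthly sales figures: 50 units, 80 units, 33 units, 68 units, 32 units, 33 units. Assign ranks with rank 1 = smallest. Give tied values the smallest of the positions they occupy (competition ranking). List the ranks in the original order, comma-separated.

4, 6, 2, 5, 1, 2

Sorted (ascending): 32, 33, 33, 50, 68, 80
The 2 values of 33 occupy positions 2–3 → each gets rank 2.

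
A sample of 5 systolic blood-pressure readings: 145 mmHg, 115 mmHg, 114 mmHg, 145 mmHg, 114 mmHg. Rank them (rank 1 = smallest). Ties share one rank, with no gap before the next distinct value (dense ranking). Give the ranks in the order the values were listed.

3, 2, 1, 3, 1

Sorted (ascending): 114, 114, 115, 145, 145
The 2 values of 114 share dense rank 1.
The 2 values of 145 share dense rank 3.
Remaining distinct values take the next consecutive integers.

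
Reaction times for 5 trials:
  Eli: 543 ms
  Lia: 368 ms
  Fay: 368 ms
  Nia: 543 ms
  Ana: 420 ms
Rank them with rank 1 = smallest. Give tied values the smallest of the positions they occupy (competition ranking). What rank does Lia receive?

Sorted (ascending): 368, 368, 420, 543, 543
The 2 values of 368 occupy positions 1–2 → each gets rank 1.
The 2 values of 543 occupy positions 4–5 → each gets rank 4.
Lia has value 368 ms → rank 1.

1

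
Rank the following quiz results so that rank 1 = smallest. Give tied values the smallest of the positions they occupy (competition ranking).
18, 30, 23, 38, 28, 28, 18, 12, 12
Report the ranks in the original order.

3, 8, 5, 9, 6, 6, 3, 1, 1

Sorted (ascending): 12, 12, 18, 18, 23, 28, 28, 30, 38
The 2 values of 12 occupy positions 1–2 → each gets rank 1.
The 2 values of 18 occupy positions 3–4 → each gets rank 3.
The 2 values of 28 occupy positions 6–7 → each gets rank 6.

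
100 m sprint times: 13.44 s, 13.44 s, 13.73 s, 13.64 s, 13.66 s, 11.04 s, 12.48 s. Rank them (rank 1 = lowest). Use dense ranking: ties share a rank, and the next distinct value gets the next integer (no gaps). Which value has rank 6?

Sorted (ascending): 11.04, 12.48, 13.44, 13.44, 13.64, 13.66, 13.73
The 2 values of 13.44 share dense rank 3.
Remaining distinct values take the next consecutive integers.
Rank 6 → value 13.73.

13.73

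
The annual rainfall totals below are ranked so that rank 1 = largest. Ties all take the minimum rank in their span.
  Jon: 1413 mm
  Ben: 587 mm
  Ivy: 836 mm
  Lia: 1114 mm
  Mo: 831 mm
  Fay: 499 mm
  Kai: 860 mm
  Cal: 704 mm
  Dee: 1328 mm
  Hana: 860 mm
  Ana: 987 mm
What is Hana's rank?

Sorted (descending): 1413, 1328, 1114, 987, 860, 860, 836, 831, 704, 587, 499
The 2 values of 860 occupy positions 5–6 → each gets rank 5.
Hana has value 860 mm → rank 5.

5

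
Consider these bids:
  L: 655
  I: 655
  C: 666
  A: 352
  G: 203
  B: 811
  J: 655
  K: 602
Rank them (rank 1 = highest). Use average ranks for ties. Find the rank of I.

4

Sorted (descending): 811, 666, 655, 655, 655, 602, 352, 203
The 3 values of 655 occupy positions 3–5 → average rank 4.
I has value 655 → rank 4.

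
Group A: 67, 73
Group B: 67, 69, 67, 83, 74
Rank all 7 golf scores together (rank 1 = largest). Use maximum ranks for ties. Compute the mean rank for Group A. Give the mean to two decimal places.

5.00

Sorted (descending): 83, 74, 73, 69, 67, 67, 67
The 3 values of 67 occupy positions 5–7 → each gets rank 7.
Group A values → pooled ranks: 67→7, 73→3
Mean rank = (7 + 3) / 2 = 5.00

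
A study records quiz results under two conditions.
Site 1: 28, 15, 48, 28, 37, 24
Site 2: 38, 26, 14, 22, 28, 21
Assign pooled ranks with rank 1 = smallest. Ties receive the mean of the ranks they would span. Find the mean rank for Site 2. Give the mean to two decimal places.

Sorted (ascending): 14, 15, 21, 22, 24, 26, 28, 28, 28, 37, 38, 48
The 3 values of 28 occupy positions 7–9 → average rank 8.
Site 2 values → pooled ranks: 38→11, 26→6, 14→1, 22→4, 28→8, 21→3
Mean rank = (11 + 6 + 1 + 4 + 8 + 3) / 6 = 5.50

5.50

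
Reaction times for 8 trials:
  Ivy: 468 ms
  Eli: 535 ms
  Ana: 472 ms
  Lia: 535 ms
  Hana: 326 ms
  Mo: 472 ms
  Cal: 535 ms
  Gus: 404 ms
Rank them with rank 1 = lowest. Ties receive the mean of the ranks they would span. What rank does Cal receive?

7

Sorted (ascending): 326, 404, 468, 472, 472, 535, 535, 535
The 2 values of 472 occupy positions 4–5 → average rank (4+5)/2 = 4.5.
The 3 values of 535 occupy positions 6–8 → average rank 7.
Cal has value 535 ms → rank 7.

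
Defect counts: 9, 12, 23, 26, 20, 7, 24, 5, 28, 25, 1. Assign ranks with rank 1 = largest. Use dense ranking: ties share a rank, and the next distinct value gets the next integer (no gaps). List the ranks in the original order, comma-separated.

Sorted (descending): 28, 26, 25, 24, 23, 20, 12, 9, 7, 5, 1
No ties — each value takes its position as its rank.

8, 7, 5, 2, 6, 9, 4, 10, 1, 3, 11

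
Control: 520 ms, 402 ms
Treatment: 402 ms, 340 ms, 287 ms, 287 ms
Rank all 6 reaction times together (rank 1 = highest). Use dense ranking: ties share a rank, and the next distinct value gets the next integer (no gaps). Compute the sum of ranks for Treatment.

Sorted (descending): 520, 402, 402, 340, 287, 287
The 2 values of 402 share dense rank 2.
The 2 values of 287 share dense rank 4.
Remaining distinct values take the next consecutive integers.
Treatment values → pooled ranks: 402→2, 340→3, 287→4, 287→4
Rank sum = 2 + 3 + 4 + 4 = 13

13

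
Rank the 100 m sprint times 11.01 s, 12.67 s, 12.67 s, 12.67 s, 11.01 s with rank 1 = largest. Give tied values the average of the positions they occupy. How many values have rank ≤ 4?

3

Sorted (descending): 12.67, 12.67, 12.67, 11.01, 11.01
The 3 values of 12.67 occupy positions 1–3 → average rank 2.
The 2 values of 11.01 occupy positions 4–5 → average rank (4+5)/2 = 4.5.
Ranks ≤ 4: {2, 2, 2} → 3 values.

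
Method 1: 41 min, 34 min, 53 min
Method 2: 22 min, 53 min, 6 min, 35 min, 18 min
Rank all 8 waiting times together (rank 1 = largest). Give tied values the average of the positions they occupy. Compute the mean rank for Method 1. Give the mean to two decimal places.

Sorted (descending): 53, 53, 41, 35, 34, 22, 18, 6
The 2 values of 53 occupy positions 1–2 → average rank (1+2)/2 = 1.5.
Method 1 values → pooled ranks: 41→3, 34→5, 53→1.5
Mean rank = (3 + 5 + 1.5) / 3 = 3.17

3.17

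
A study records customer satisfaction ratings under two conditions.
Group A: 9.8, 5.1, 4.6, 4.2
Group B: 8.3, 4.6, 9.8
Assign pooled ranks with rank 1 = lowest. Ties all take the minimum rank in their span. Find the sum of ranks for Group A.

13

Sorted (ascending): 4.2, 4.6, 4.6, 5.1, 8.3, 9.8, 9.8
The 2 values of 4.6 occupy positions 2–3 → each gets rank 2.
The 2 values of 9.8 occupy positions 6–7 → each gets rank 6.
Group A values → pooled ranks: 9.8→6, 5.1→4, 4.6→2, 4.2→1
Rank sum = 6 + 4 + 2 + 1 = 13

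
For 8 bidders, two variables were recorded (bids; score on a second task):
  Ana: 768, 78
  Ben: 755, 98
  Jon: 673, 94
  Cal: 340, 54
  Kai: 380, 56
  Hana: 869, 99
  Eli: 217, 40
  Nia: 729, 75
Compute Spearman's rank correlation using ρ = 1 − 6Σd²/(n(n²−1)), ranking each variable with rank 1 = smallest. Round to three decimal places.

0.881

Ranks of variable 1: 7, 6, 4, 2, 3, 8, 1, 5
Ranks of variable 2: 5, 7, 6, 2, 3, 8, 1, 4
d = r₁ − r₂: 2, -1, -2, 0, 0, 0, 0, 1
d²: 4, 1, 4, 0, 0, 0, 0, 1; Σd² = 10
ρ = 1 − 6·10/(8·63) = 1 − 60/504 = 0.881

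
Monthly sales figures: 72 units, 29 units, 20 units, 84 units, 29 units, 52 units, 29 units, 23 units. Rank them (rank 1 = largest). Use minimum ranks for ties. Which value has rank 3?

52

Sorted (descending): 84, 72, 52, 29, 29, 29, 23, 20
The 3 values of 29 occupy positions 4–6 → each gets rank 4.
Rank 3 → value 52.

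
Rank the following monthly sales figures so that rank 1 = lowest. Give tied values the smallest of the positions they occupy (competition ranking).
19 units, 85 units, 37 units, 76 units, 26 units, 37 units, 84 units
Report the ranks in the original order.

1, 7, 3, 5, 2, 3, 6

Sorted (ascending): 19, 26, 37, 37, 76, 84, 85
The 2 values of 37 occupy positions 3–4 → each gets rank 3.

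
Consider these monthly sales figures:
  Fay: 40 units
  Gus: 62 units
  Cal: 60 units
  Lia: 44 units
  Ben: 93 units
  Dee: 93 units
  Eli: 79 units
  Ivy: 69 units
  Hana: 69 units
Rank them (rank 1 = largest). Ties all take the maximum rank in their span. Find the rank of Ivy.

Sorted (descending): 93, 93, 79, 69, 69, 62, 60, 44, 40
The 2 values of 93 occupy positions 1–2 → each gets rank 2.
The 2 values of 69 occupy positions 4–5 → each gets rank 5.
Ivy has value 69 units → rank 5.

5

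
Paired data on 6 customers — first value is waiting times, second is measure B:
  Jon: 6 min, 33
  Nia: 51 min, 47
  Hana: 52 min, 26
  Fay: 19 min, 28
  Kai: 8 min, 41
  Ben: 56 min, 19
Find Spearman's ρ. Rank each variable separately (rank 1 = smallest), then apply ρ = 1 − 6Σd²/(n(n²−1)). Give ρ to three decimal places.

-0.600

Ranks of variable 1: 1, 4, 5, 3, 2, 6
Ranks of variable 2: 4, 6, 2, 3, 5, 1
d = r₁ − r₂: -3, -2, 3, 0, -3, 5
d²: 9, 4, 9, 0, 9, 25; Σd² = 56
ρ = 1 − 6·56/(6·35) = 1 − 336/210 = -0.600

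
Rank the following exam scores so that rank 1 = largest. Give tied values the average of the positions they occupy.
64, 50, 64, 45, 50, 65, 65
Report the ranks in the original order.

3.5, 5.5, 3.5, 7, 5.5, 1.5, 1.5

Sorted (descending): 65, 65, 64, 64, 50, 50, 45
The 2 values of 65 occupy positions 1–2 → average rank (1+2)/2 = 1.5.
The 2 values of 64 occupy positions 3–4 → average rank (3+4)/2 = 3.5.
The 2 values of 50 occupy positions 5–6 → average rank (5+6)/2 = 5.5.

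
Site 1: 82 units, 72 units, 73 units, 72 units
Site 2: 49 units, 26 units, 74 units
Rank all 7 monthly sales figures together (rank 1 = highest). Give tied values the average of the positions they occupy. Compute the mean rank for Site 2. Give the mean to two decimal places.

5.00

Sorted (descending): 82, 74, 73, 72, 72, 49, 26
The 2 values of 72 occupy positions 4–5 → average rank (4+5)/2 = 4.5.
Site 2 values → pooled ranks: 49→6, 26→7, 74→2
Mean rank = (6 + 7 + 2) / 3 = 5.00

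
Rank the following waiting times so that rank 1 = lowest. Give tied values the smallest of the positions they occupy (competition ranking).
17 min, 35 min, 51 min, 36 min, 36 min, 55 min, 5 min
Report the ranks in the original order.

Sorted (ascending): 5, 17, 35, 36, 36, 51, 55
The 2 values of 36 occupy positions 4–5 → each gets rank 4.

2, 3, 6, 4, 4, 7, 1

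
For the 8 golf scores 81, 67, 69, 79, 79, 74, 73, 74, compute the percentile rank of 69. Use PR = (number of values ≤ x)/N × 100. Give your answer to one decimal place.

N = 8.
Strictly below 69: 1. Equal to 69: 1.
PR = 2/8 × 100 = 25.0

25.0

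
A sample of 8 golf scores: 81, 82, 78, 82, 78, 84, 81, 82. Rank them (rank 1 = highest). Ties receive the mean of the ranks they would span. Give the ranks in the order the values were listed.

5.5, 3, 7.5, 3, 7.5, 1, 5.5, 3

Sorted (descending): 84, 82, 82, 82, 81, 81, 78, 78
The 3 values of 82 occupy positions 2–4 → average rank 3.
The 2 values of 81 occupy positions 5–6 → average rank (5+6)/2 = 5.5.
The 2 values of 78 occupy positions 7–8 → average rank (7+8)/2 = 7.5.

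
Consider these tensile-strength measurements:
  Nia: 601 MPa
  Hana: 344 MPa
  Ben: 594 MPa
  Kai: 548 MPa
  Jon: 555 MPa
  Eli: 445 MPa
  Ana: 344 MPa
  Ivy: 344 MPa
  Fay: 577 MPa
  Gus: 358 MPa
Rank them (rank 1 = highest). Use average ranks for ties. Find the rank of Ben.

2

Sorted (descending): 601, 594, 577, 555, 548, 445, 358, 344, 344, 344
The 3 values of 344 occupy positions 8–10 → average rank 9.
Ben has value 594 MPa → rank 2.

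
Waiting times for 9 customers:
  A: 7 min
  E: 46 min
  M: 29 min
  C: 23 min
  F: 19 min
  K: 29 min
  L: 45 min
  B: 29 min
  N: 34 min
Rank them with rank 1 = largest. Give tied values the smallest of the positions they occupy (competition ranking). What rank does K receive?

4

Sorted (descending): 46, 45, 34, 29, 29, 29, 23, 19, 7
The 3 values of 29 occupy positions 4–6 → each gets rank 4.
K has value 29 min → rank 4.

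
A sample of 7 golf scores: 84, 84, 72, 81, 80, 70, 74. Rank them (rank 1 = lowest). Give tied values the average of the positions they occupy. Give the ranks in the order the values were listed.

6.5, 6.5, 2, 5, 4, 1, 3

Sorted (ascending): 70, 72, 74, 80, 81, 84, 84
The 2 values of 84 occupy positions 6–7 → average rank (6+7)/2 = 6.5.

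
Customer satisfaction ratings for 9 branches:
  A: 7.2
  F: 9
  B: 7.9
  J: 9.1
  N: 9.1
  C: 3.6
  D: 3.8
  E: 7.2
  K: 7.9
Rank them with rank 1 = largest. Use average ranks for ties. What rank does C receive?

9

Sorted (descending): 9.1, 9.1, 9, 7.9, 7.9, 7.2, 7.2, 3.8, 3.6
The 2 values of 9.1 occupy positions 1–2 → average rank (1+2)/2 = 1.5.
The 2 values of 7.9 occupy positions 4–5 → average rank (4+5)/2 = 4.5.
The 2 values of 7.2 occupy positions 6–7 → average rank (6+7)/2 = 6.5.
C has value 3.6 → rank 9.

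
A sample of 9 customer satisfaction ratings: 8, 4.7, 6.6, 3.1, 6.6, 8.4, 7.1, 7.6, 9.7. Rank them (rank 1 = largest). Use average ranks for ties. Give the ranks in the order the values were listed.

3, 8, 6.5, 9, 6.5, 2, 5, 4, 1

Sorted (descending): 9.7, 8.4, 8, 7.6, 7.1, 6.6, 6.6, 4.7, 3.1
The 2 values of 6.6 occupy positions 6–7 → average rank (6+7)/2 = 6.5.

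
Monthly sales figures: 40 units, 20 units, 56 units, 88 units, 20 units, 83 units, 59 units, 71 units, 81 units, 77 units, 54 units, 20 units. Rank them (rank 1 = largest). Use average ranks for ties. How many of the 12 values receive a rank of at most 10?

Sorted (descending): 88, 83, 81, 77, 71, 59, 56, 54, 40, 20, 20, 20
The 3 values of 20 occupy positions 10–12 → average rank 11.
Ranks ≤ 10: {1, 2, 3, 4, 5, 6, 7, 8, 9} → 9 values.

9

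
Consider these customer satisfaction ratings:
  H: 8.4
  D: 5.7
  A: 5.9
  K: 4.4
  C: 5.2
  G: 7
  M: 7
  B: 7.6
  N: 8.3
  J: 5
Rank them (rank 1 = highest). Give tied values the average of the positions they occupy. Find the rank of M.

4.5

Sorted (descending): 8.4, 8.3, 7.6, 7, 7, 5.9, 5.7, 5.2, 5, 4.4
The 2 values of 7 occupy positions 4–5 → average rank (4+5)/2 = 4.5.
M has value 7 → rank 4.5.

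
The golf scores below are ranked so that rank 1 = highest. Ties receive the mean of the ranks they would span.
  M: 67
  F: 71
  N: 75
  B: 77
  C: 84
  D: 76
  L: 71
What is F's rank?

5.5

Sorted (descending): 84, 77, 76, 75, 71, 71, 67
The 2 values of 71 occupy positions 5–6 → average rank (5+6)/2 = 5.5.
F has value 71 → rank 5.5.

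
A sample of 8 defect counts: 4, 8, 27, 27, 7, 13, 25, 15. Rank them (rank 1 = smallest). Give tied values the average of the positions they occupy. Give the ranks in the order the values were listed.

Sorted (ascending): 4, 7, 8, 13, 15, 25, 27, 27
The 2 values of 27 occupy positions 7–8 → average rank (7+8)/2 = 7.5.

1, 3, 7.5, 7.5, 2, 4, 6, 5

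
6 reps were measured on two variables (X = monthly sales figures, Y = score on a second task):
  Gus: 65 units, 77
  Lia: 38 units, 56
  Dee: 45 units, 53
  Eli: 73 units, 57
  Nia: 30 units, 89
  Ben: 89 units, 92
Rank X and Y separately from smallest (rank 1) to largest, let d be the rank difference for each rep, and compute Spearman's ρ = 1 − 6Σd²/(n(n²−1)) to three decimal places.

Ranks of variable 1: 4, 2, 3, 5, 1, 6
Ranks of variable 2: 4, 2, 1, 3, 5, 6
d = r₁ − r₂: 0, 0, 2, 2, -4, 0
d²: 0, 0, 4, 4, 16, 0; Σd² = 24
ρ = 1 − 6·24/(6·35) = 1 − 144/210 = 0.314

0.314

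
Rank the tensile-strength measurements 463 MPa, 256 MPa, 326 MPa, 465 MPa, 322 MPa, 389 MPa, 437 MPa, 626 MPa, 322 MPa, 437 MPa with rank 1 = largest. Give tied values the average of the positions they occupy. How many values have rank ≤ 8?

7

Sorted (descending): 626, 465, 463, 437, 437, 389, 326, 322, 322, 256
The 2 values of 437 occupy positions 4–5 → average rank (4+5)/2 = 4.5.
The 2 values of 322 occupy positions 8–9 → average rank (8+9)/2 = 8.5.
Ranks ≤ 8: {1, 2, 3, 4.5, 4.5, 6, 7} → 7 values.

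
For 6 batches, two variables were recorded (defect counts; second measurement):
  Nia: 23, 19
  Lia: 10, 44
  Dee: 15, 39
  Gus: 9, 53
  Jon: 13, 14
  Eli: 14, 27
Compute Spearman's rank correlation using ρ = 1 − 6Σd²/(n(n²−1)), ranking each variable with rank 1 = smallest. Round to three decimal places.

Ranks of variable 1: 6, 2, 5, 1, 3, 4
Ranks of variable 2: 2, 5, 4, 6, 1, 3
d = r₁ − r₂: 4, -3, 1, -5, 2, 1
d²: 16, 9, 1, 25, 4, 1; Σd² = 56
ρ = 1 − 6·56/(6·35) = 1 − 336/210 = -0.600

-0.600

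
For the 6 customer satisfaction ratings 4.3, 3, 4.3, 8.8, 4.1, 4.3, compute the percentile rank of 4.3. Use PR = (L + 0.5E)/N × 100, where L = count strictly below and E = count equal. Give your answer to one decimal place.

58.3

N = 6.
Strictly below 4.3: 2. Equal to 4.3: 3.
PR = (2 + 0.5·3)/6 × 100 = 58.3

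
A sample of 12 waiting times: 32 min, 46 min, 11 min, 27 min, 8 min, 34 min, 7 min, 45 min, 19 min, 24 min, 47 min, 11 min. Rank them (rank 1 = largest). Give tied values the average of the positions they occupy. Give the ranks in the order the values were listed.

5, 2, 9.5, 6, 11, 4, 12, 3, 8, 7, 1, 9.5

Sorted (descending): 47, 46, 45, 34, 32, 27, 24, 19, 11, 11, 8, 7
The 2 values of 11 occupy positions 9–10 → average rank (9+10)/2 = 9.5.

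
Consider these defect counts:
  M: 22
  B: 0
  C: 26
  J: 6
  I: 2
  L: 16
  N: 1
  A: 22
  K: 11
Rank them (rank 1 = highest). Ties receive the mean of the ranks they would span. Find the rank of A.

2.5

Sorted (descending): 26, 22, 22, 16, 11, 6, 2, 1, 0
The 2 values of 22 occupy positions 2–3 → average rank (2+3)/2 = 2.5.
A has value 22 → rank 2.5.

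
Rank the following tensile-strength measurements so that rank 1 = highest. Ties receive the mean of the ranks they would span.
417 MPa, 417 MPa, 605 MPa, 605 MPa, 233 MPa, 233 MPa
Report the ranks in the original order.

3.5, 3.5, 1.5, 1.5, 5.5, 5.5

Sorted (descending): 605, 605, 417, 417, 233, 233
The 2 values of 605 occupy positions 1–2 → average rank (1+2)/2 = 1.5.
The 2 values of 417 occupy positions 3–4 → average rank (3+4)/2 = 3.5.
The 2 values of 233 occupy positions 5–6 → average rank (5+6)/2 = 5.5.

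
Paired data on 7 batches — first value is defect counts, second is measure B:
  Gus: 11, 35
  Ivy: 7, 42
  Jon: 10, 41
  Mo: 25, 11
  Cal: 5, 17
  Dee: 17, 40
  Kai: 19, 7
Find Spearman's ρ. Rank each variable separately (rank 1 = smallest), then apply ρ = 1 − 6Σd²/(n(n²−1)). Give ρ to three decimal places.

-0.571

Ranks of variable 1: 4, 2, 3, 7, 1, 5, 6
Ranks of variable 2: 4, 7, 6, 2, 3, 5, 1
d = r₁ − r₂: 0, -5, -3, 5, -2, 0, 5
d²: 0, 25, 9, 25, 4, 0, 25; Σd² = 88
ρ = 1 − 6·88/(7·48) = 1 − 528/336 = -0.571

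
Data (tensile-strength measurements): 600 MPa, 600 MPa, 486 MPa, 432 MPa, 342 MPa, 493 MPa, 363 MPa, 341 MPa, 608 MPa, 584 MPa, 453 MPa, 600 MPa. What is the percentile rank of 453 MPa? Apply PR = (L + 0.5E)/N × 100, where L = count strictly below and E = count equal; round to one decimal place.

37.5

N = 12.
Strictly below 453: 4. Equal to 453: 1.
PR = (4 + 0.5·1)/12 × 100 = 37.5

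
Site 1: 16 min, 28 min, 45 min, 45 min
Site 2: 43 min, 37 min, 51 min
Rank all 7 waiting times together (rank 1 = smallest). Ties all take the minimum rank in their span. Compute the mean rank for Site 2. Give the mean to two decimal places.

4.67

Sorted (ascending): 16, 28, 37, 43, 45, 45, 51
The 2 values of 45 occupy positions 5–6 → each gets rank 5.
Site 2 values → pooled ranks: 43→4, 37→3, 51→7
Mean rank = (4 + 3 + 7) / 3 = 4.67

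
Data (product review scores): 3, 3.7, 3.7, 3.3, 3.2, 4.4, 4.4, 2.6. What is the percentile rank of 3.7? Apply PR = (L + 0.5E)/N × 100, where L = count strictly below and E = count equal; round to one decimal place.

62.5

N = 8.
Strictly below 3.7: 4. Equal to 3.7: 2.
PR = (4 + 0.5·2)/8 × 100 = 62.5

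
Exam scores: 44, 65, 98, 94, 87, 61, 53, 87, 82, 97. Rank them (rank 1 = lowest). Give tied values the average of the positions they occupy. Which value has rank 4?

65

Sorted (ascending): 44, 53, 61, 65, 82, 87, 87, 94, 97, 98
The 2 values of 87 occupy positions 6–7 → average rank (6+7)/2 = 6.5.
Rank 4 → value 65.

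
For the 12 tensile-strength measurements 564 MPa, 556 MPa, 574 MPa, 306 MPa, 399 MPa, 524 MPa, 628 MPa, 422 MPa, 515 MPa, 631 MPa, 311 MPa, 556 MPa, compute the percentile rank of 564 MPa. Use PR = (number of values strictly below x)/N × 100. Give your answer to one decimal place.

66.7

N = 12.
Strictly below 564: 8. Equal to 564: 1.
PR = 8/12 × 100 = 66.7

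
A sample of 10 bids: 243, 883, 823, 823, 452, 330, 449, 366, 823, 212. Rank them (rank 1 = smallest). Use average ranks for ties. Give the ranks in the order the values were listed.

2, 10, 8, 8, 6, 3, 5, 4, 8, 1

Sorted (ascending): 212, 243, 330, 366, 449, 452, 823, 823, 823, 883
The 3 values of 823 occupy positions 7–9 → average rank 8.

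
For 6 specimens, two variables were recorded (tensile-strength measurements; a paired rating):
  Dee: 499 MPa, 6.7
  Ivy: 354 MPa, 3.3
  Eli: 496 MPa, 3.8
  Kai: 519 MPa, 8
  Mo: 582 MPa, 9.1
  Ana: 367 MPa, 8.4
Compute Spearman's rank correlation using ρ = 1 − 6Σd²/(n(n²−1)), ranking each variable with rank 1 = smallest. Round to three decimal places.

Ranks of variable 1: 4, 1, 3, 5, 6, 2
Ranks of variable 2: 3, 1, 2, 4, 6, 5
d = r₁ − r₂: 1, 0, 1, 1, 0, -3
d²: 1, 0, 1, 1, 0, 9; Σd² = 12
ρ = 1 − 6·12/(6·35) = 1 − 72/210 = 0.657

0.657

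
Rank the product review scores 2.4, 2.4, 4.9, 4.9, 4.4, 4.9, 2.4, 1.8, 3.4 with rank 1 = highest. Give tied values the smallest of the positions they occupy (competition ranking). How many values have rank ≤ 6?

8

Sorted (descending): 4.9, 4.9, 4.9, 4.4, 3.4, 2.4, 2.4, 2.4, 1.8
The 3 values of 4.9 occupy positions 1–3 → each gets rank 1.
The 3 values of 2.4 occupy positions 6–8 → each gets rank 6.
Ranks ≤ 6: {1, 1, 1, 4, 5, 6, 6, 6} → 8 values.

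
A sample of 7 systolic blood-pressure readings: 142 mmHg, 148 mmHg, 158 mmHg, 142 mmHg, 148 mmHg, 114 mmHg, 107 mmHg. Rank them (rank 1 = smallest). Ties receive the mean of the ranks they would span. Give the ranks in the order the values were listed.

Sorted (ascending): 107, 114, 142, 142, 148, 148, 158
The 2 values of 142 occupy positions 3–4 → average rank (3+4)/2 = 3.5.
The 2 values of 148 occupy positions 5–6 → average rank (5+6)/2 = 5.5.

3.5, 5.5, 7, 3.5, 5.5, 2, 1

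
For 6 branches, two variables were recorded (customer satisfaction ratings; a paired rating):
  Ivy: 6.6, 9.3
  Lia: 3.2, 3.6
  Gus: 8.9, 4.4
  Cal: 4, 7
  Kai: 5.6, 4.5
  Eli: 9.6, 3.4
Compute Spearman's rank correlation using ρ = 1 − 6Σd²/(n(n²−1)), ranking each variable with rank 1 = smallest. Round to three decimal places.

Ranks of variable 1: 4, 1, 5, 2, 3, 6
Ranks of variable 2: 6, 2, 3, 5, 4, 1
d = r₁ − r₂: -2, -1, 2, -3, -1, 5
d²: 4, 1, 4, 9, 1, 25; Σd² = 44
ρ = 1 − 6·44/(6·35) = 1 − 264/210 = -0.257

-0.257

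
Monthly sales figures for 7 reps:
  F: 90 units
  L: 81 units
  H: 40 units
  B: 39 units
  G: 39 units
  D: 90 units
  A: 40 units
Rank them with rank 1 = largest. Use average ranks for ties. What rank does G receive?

6.5

Sorted (descending): 90, 90, 81, 40, 40, 39, 39
The 2 values of 90 occupy positions 1–2 → average rank (1+2)/2 = 1.5.
The 2 values of 40 occupy positions 4–5 → average rank (4+5)/2 = 4.5.
The 2 values of 39 occupy positions 6–7 → average rank (6+7)/2 = 6.5.
G has value 39 units → rank 6.5.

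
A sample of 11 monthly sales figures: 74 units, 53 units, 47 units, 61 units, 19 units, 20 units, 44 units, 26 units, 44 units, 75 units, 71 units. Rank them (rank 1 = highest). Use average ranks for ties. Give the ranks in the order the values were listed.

Sorted (descending): 75, 74, 71, 61, 53, 47, 44, 44, 26, 20, 19
The 2 values of 44 occupy positions 7–8 → average rank (7+8)/2 = 7.5.

2, 5, 6, 4, 11, 10, 7.5, 9, 7.5, 1, 3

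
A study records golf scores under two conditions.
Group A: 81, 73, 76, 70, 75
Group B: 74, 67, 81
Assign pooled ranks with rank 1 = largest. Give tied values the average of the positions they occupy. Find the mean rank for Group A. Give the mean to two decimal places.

4.30

Sorted (descending): 81, 81, 76, 75, 74, 73, 70, 67
The 2 values of 81 occupy positions 1–2 → average rank (1+2)/2 = 1.5.
Group A values → pooled ranks: 81→1.5, 73→6, 76→3, 70→7, 75→4
Mean rank = (1.5 + 6 + 3 + 7 + 4) / 5 = 4.30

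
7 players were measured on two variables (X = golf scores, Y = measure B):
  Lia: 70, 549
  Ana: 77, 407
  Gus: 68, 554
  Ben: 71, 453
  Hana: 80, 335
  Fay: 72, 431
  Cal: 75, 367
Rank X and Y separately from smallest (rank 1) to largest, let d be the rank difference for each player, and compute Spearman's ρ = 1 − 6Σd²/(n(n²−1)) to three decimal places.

-0.964

Ranks of variable 1: 2, 6, 1, 3, 7, 4, 5
Ranks of variable 2: 6, 3, 7, 5, 1, 4, 2
d = r₁ − r₂: -4, 3, -6, -2, 6, 0, 3
d²: 16, 9, 36, 4, 36, 0, 9; Σd² = 110
ρ = 1 − 6·110/(7·48) = 1 − 660/336 = -0.964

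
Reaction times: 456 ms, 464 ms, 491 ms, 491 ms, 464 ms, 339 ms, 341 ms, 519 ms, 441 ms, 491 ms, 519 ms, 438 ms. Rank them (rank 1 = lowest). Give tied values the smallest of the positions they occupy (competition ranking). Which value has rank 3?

438

Sorted (ascending): 339, 341, 438, 441, 456, 464, 464, 491, 491, 491, 519, 519
The 2 values of 464 occupy positions 6–7 → each gets rank 6.
The 3 values of 491 occupy positions 8–10 → each gets rank 8.
The 2 values of 519 occupy positions 11–12 → each gets rank 11.
Rank 3 → value 438.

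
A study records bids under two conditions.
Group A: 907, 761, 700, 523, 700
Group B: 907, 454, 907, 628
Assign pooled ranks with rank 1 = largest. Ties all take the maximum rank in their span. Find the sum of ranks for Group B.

Sorted (descending): 907, 907, 907, 761, 700, 700, 628, 523, 454
The 3 values of 907 occupy positions 1–3 → each gets rank 3.
The 2 values of 700 occupy positions 5–6 → each gets rank 6.
Group B values → pooled ranks: 907→3, 454→9, 907→3, 628→7
Rank sum = 3 + 9 + 3 + 7 = 22

22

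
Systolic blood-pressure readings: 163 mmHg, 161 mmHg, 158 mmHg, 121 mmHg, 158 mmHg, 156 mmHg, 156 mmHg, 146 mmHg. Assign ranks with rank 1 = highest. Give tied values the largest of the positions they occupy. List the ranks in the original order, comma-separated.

1, 2, 4, 8, 4, 6, 6, 7

Sorted (descending): 163, 161, 158, 158, 156, 156, 146, 121
The 2 values of 158 occupy positions 3–4 → each gets rank 4.
The 2 values of 156 occupy positions 5–6 → each gets rank 6.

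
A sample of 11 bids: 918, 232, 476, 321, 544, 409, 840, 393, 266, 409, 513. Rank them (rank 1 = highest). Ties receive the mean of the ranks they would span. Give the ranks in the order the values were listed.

1, 11, 5, 9, 3, 6.5, 2, 8, 10, 6.5, 4

Sorted (descending): 918, 840, 544, 513, 476, 409, 409, 393, 321, 266, 232
The 2 values of 409 occupy positions 6–7 → average rank (6+7)/2 = 6.5.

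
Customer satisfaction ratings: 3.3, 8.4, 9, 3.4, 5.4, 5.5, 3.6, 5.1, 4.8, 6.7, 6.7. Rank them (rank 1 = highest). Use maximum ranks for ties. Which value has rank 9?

Sorted (descending): 9, 8.4, 6.7, 6.7, 5.5, 5.4, 5.1, 4.8, 3.6, 3.4, 3.3
The 2 values of 6.7 occupy positions 3–4 → each gets rank 4.
Rank 9 → value 3.6.

3.6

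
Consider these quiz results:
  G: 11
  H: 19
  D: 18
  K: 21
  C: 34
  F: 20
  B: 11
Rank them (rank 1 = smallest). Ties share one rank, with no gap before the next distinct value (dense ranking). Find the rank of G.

Sorted (ascending): 11, 11, 18, 19, 20, 21, 34
The 2 values of 11 share dense rank 1.
Remaining distinct values take the next consecutive integers.
G has value 11 → rank 1.

1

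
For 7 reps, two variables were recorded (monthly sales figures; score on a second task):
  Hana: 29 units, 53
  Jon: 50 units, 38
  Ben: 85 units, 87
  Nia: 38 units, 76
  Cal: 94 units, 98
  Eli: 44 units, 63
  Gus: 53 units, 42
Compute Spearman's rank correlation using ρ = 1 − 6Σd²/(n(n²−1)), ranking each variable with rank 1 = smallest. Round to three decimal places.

0.429

Ranks of variable 1: 1, 4, 6, 2, 7, 3, 5
Ranks of variable 2: 3, 1, 6, 5, 7, 4, 2
d = r₁ − r₂: -2, 3, 0, -3, 0, -1, 3
d²: 4, 9, 0, 9, 0, 1, 9; Σd² = 32
ρ = 1 − 6·32/(7·48) = 1 − 192/336 = 0.429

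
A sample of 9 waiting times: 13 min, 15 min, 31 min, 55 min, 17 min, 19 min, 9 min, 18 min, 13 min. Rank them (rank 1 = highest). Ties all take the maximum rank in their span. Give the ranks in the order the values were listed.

8, 6, 2, 1, 5, 3, 9, 4, 8

Sorted (descending): 55, 31, 19, 18, 17, 15, 13, 13, 9
The 2 values of 13 occupy positions 7–8 → each gets rank 8.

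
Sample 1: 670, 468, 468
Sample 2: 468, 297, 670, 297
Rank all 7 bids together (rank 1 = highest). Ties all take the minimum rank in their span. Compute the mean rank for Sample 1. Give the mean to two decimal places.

2.33

Sorted (descending): 670, 670, 468, 468, 468, 297, 297
The 2 values of 670 occupy positions 1–2 → each gets rank 1.
The 3 values of 468 occupy positions 3–5 → each gets rank 3.
The 2 values of 297 occupy positions 6–7 → each gets rank 6.
Sample 1 values → pooled ranks: 670→1, 468→3, 468→3
Mean rank = (1 + 3 + 3) / 3 = 2.33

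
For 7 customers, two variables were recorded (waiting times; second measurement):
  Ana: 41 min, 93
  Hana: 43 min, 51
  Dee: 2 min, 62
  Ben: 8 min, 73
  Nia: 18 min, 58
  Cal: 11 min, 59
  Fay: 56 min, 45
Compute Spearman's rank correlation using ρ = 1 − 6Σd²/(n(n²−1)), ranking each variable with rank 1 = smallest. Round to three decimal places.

Ranks of variable 1: 5, 6, 1, 2, 4, 3, 7
Ranks of variable 2: 7, 2, 5, 6, 3, 4, 1
d = r₁ − r₂: -2, 4, -4, -4, 1, -1, 6
d²: 4, 16, 16, 16, 1, 1, 36; Σd² = 90
ρ = 1 − 6·90/(7·48) = 1 − 540/336 = -0.607

-0.607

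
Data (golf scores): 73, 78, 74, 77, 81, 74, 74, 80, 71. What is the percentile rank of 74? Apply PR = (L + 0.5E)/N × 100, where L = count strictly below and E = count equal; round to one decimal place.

38.9

N = 9.
Strictly below 74: 2. Equal to 74: 3.
PR = (2 + 0.5·3)/9 × 100 = 38.9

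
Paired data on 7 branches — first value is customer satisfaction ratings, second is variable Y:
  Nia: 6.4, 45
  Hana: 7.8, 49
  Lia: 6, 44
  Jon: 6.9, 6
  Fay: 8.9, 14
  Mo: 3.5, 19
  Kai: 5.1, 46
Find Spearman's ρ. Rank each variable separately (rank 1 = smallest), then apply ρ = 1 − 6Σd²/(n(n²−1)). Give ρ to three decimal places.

Ranks of variable 1: 4, 6, 3, 5, 7, 1, 2
Ranks of variable 2: 5, 7, 4, 1, 2, 3, 6
d = r₁ − r₂: -1, -1, -1, 4, 5, -2, -4
d²: 1, 1, 1, 16, 25, 4, 16; Σd² = 64
ρ = 1 − 6·64/(7·48) = 1 − 384/336 = -0.143

-0.143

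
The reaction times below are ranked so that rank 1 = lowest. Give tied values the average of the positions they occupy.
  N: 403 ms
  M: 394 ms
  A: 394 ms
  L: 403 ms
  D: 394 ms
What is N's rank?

4.5

Sorted (ascending): 394, 394, 394, 403, 403
The 3 values of 394 occupy positions 1–3 → average rank 2.
The 2 values of 403 occupy positions 4–5 → average rank (4+5)/2 = 4.5.
N has value 403 ms → rank 4.5.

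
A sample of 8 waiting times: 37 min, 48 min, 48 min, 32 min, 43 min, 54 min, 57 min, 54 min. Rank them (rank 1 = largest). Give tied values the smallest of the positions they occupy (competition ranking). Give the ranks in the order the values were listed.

7, 4, 4, 8, 6, 2, 1, 2

Sorted (descending): 57, 54, 54, 48, 48, 43, 37, 32
The 2 values of 54 occupy positions 2–3 → each gets rank 2.
The 2 values of 48 occupy positions 4–5 → each gets rank 4.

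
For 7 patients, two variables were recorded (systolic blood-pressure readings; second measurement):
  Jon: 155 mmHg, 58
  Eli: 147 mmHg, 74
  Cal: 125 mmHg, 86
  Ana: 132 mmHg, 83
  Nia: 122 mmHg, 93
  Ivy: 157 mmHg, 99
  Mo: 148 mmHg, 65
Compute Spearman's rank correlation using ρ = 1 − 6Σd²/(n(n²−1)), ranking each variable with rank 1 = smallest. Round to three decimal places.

Ranks of variable 1: 6, 4, 2, 3, 1, 7, 5
Ranks of variable 2: 1, 3, 5, 4, 6, 7, 2
d = r₁ − r₂: 5, 1, -3, -1, -5, 0, 3
d²: 25, 1, 9, 1, 25, 0, 9; Σd² = 70
ρ = 1 − 6·70/(7·48) = 1 − 420/336 = -0.250

-0.250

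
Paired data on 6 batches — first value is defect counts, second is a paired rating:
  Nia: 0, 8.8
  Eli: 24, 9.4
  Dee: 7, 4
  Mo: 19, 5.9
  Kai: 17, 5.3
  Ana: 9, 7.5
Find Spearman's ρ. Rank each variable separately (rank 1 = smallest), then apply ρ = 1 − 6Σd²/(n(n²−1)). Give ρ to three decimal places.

0.257

Ranks of variable 1: 1, 6, 2, 5, 4, 3
Ranks of variable 2: 5, 6, 1, 3, 2, 4
d = r₁ − r₂: -4, 0, 1, 2, 2, -1
d²: 16, 0, 1, 4, 4, 1; Σd² = 26
ρ = 1 − 6·26/(6·35) = 1 − 156/210 = 0.257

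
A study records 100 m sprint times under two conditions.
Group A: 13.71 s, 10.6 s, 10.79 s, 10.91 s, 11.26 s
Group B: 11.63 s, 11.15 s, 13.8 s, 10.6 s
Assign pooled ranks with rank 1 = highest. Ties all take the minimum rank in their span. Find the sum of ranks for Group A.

27

Sorted (descending): 13.8, 13.71, 11.63, 11.26, 11.15, 10.91, 10.79, 10.6, 10.6
The 2 values of 10.6 occupy positions 8–9 → each gets rank 8.
Group A values → pooled ranks: 13.71→2, 10.6→8, 10.79→7, 10.91→6, 11.26→4
Rank sum = 2 + 8 + 7 + 6 + 4 = 27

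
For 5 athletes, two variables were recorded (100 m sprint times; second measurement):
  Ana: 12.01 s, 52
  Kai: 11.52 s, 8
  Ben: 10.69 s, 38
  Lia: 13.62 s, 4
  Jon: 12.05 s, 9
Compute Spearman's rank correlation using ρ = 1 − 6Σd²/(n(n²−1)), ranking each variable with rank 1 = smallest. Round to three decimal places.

Ranks of variable 1: 3, 2, 1, 5, 4
Ranks of variable 2: 5, 2, 4, 1, 3
d = r₁ − r₂: -2, 0, -3, 4, 1
d²: 4, 0, 9, 16, 1; Σd² = 30
ρ = 1 − 6·30/(5·24) = 1 − 180/120 = -0.500

-0.500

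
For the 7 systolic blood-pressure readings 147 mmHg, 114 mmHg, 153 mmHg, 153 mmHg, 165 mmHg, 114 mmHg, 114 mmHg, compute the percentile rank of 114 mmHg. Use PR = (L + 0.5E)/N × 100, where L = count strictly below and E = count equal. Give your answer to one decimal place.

N = 7.
Strictly below 114: 0. Equal to 114: 3.
PR = (0 + 0.5·3)/7 × 100 = 21.4

21.4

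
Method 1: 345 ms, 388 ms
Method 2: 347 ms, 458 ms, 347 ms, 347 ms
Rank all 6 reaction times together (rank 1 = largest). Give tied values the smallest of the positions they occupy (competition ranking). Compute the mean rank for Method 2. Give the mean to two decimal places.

Sorted (descending): 458, 388, 347, 347, 347, 345
The 3 values of 347 occupy positions 3–5 → each gets rank 3.
Method 2 values → pooled ranks: 347→3, 458→1, 347→3, 347→3
Mean rank = (3 + 1 + 3 + 3) / 4 = 2.50

2.50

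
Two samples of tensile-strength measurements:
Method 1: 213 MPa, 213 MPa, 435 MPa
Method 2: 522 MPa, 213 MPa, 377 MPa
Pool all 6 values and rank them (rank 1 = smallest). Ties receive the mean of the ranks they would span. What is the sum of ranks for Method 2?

Sorted (ascending): 213, 213, 213, 377, 435, 522
The 3 values of 213 occupy positions 1–3 → average rank 2.
Method 2 values → pooled ranks: 522→6, 213→2, 377→4
Rank sum = 6 + 2 + 4 = 12

12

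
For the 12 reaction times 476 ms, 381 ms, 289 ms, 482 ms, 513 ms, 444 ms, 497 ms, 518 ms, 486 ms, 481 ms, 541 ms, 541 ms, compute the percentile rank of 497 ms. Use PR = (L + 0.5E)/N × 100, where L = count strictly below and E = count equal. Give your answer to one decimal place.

N = 12.
Strictly below 497: 7. Equal to 497: 1.
PR = (7 + 0.5·1)/12 × 100 = 62.5

62.5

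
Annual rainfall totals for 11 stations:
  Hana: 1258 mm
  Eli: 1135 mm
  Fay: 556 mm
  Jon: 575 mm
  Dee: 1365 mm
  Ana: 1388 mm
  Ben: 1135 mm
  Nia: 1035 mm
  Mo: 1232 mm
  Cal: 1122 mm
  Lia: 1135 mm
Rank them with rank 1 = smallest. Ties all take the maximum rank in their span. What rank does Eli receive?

Sorted (ascending): 556, 575, 1035, 1122, 1135, 1135, 1135, 1232, 1258, 1365, 1388
The 3 values of 1135 occupy positions 5–7 → each gets rank 7.
Eli has value 1135 mm → rank 7.

7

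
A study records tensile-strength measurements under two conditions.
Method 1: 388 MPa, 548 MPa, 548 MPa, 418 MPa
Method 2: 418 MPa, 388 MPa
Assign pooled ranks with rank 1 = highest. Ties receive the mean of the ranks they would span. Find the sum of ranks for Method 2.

Sorted (descending): 548, 548, 418, 418, 388, 388
The 2 values of 548 occupy positions 1–2 → average rank (1+2)/2 = 1.5.
The 2 values of 418 occupy positions 3–4 → average rank (3+4)/2 = 3.5.
The 2 values of 388 occupy positions 5–6 → average rank (5+6)/2 = 5.5.
Method 2 values → pooled ranks: 418→3.5, 388→5.5
Rank sum = 3.5 + 5.5 = 9

9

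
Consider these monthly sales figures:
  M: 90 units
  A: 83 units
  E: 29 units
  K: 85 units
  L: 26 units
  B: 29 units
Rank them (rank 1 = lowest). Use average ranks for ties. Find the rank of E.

Sorted (ascending): 26, 29, 29, 83, 85, 90
The 2 values of 29 occupy positions 2–3 → average rank (2+3)/2 = 2.5.
E has value 29 units → rank 2.5.

2.5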